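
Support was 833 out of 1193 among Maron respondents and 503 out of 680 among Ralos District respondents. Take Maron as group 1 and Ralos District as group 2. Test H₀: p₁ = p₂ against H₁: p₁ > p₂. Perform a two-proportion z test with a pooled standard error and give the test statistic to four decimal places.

p̂₁ = 833/1193 = 0.698240, p̂₂ = 503/680 = 0.739706.
Pooled p̂ = (833+503)/(1193+680) = 1336/1873 = 0.713294.
SE = √(0.204506 × 0.00230881) = 0.021729.
z = (0.698240 − 0.739706)/0.021729 = -0.041466/0.021729 = -1.9083.

z = -1.9083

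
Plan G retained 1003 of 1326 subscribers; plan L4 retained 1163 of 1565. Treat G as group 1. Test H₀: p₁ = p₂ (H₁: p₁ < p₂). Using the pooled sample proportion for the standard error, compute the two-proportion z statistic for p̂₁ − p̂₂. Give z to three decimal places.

p̂₁ = 1003/1326 ≈ 0.75641, p̂₂ = 1163/1565 ≈ 0.74313.
Pooled p̂ = (1003+1163)/(1326+1565) = 2166/2891 = 0.74922.
SE = √(p̂(1−p̂)(1/n₁+1/n₂)) = √(0.74922·0.25078·0.00139313) = √(0.000261752) = 0.01618.
z = (0.75641 − 0.74313)/0.01618 = 0.01328/0.01618 = 0.821.

z = 0.821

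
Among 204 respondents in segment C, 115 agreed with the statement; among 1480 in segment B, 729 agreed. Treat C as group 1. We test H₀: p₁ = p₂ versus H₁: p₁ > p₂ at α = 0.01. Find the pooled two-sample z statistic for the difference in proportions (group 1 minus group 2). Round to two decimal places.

z = 1.91

p̂₁ = 115/204 ≈ 0.5637, p̂₂ = 729/1480 ≈ 0.4926.
Pooled p̂ = (115+729)/(204+1480) = 844/1684 = 0.5012.
SE = √(p̂(1−p̂)(1/n₁+1/n₂)) = √(0.5012·0.4988·0.00557764) = √(0.0013944) = 0.0373.
z = (0.5637 − 0.4926)/0.0373 = 0.0711/0.0373 = 1.91.
p-value = P(Z > 1.906) ≈ 0.0284. With α = 0.01, fail to reject H₀.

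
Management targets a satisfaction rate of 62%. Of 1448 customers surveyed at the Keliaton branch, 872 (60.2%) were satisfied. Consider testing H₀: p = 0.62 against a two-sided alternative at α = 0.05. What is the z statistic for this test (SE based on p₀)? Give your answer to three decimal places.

z = -1.395

p̂ = 872/1448 ≈ 0.602210.
SE = √(p₀(1−p₀)/n) = √(0.2356/1448) = 0.012756.
z = (0.602210 − 0.62)/0.012756 = -0.017790/0.012756 = -1.395.
Two-sided p-value ≈ 2·Φ(−1.395) = 0.1631, so at α = 0.05 we fail to reject H₀.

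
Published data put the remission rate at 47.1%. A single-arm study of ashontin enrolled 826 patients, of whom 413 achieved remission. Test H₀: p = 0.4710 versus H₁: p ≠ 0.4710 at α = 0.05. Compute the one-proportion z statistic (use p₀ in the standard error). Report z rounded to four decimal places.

p̂ = 413/826 ≈ 0.500000.
Under H₀, SE = √(0.471·0.529/826) = √(0.000301645) = 0.017368.
z = (0.500000 − 0.471)/0.017368 = 0.029000/0.017368 = 1.6697.
p-value = 2·P(Z > 1.670) ≈ 0.0950. With α = 0.05, fail to reject H₀.

z = 1.6697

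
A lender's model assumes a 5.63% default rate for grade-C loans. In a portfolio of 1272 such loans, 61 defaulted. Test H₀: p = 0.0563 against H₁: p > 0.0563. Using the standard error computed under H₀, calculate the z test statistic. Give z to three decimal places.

z = -1.291

p̂ = 61/1272 ≈ 0.04796.
Standard error under H₀: √(0.0563×0.9437/1272) = 0.00646.
z = (0.04796 − 0.0563)/0.00646 = -0.00834/0.00646 = -1.291.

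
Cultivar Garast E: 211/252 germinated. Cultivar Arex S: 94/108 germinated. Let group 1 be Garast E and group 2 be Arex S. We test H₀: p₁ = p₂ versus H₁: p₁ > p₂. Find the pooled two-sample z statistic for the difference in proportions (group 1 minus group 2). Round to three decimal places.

p̂₁ = 211/252 = 0.83730, p̂₂ = 94/108 = 0.87037.
Pooled p̂ = (211+94)/(252+108) = 305/360 = 0.84722.
SE = √(0.129437 × 0.0132275) = 0.04138.
z = (0.83730 − 0.87037)/0.04138 = -0.03307/0.04138 = -0.799.
p-value = P(Z > -0.799) ≈ 0.7879.

z = -0.799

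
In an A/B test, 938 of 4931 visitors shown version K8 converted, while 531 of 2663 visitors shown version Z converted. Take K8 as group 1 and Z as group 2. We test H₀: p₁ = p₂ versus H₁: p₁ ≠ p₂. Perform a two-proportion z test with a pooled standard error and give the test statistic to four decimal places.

p̂₁ = 938/4931 ≈ 0.190225, p̂₂ = 531/2663 ≈ 0.199399.
Pooled p̂ = (938+531)/(4931+2663) = 1469/7594 = 0.193442.
SE = √(0.156022 × 0.000578315) = 0.009499.
z = (0.190225 − 0.199399)/0.009499 = -0.009174/0.009499 = -0.9658.

z = -0.9658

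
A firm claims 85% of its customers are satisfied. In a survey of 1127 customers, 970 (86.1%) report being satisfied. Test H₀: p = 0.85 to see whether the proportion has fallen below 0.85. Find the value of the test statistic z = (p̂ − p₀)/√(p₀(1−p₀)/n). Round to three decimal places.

z = 1.005

p̂ = 970/1127 ≈ 0.86069.
Standard error under H₀: √(0.85×0.15/1127) = 0.01064.
z = (0.86069 − 0.85)/0.01064 = 0.01069/0.01064 = 1.005.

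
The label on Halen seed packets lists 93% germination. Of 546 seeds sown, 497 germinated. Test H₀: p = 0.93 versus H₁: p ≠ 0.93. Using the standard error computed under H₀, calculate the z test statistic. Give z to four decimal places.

z = -1.8081

p̂ = 497/546 ≈ 0.9102564.
SE = √(p₀(1−p₀)/n) = √(0.0651/546) = 0.0109193.
z = (0.9102564 − 0.93)/0.0109193 = -0.0197436/0.0109193 = -1.8081.
p-value = 2·P(Z > 1.808) ≈ 0.0706.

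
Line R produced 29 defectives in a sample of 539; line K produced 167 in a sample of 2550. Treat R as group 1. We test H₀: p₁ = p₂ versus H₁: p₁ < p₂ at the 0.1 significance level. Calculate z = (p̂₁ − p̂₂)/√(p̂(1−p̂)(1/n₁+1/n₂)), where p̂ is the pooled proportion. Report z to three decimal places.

z = -1.011

p̂₁ = 29/539 ≈ 0.05380, p̂₂ = 167/2550 ≈ 0.06549.
Pooled p̂ = (29+167)/(539+2550) = 196/3089 = 0.06345.
SE = √(0.0594249 × 0.00224744) = 0.01156.
z = (0.05380 − 0.06549)/0.01156 = -0.01169/0.01156 = -1.011.
p-value = P(Z < -1.011) ≈ 0.1559, so at α = 0.1 we fail to reject H₀.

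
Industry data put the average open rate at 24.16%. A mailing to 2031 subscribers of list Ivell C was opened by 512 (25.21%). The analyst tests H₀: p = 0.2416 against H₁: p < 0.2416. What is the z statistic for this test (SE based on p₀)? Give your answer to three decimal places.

z = 1.105

p̂ = 512/2031 = 0.252093.
Standard error under H₀: √(0.2416×0.7584/2031) = 0.009498.
z = (0.252093 − 0.2416)/0.009498 = 0.010493/0.009498 = 1.105.
p-value = P(Z < 1.105) ≈ 0.8654.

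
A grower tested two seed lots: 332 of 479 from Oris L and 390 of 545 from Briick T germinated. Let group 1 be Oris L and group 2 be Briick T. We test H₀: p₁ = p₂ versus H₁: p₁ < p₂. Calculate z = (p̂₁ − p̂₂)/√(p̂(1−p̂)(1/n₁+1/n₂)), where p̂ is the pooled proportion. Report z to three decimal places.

z = -0.787

p̂₁ = 332/479 = 0.69311, p̂₂ = 390/545 = 0.71560.
Pooled p̂ = (332+390)/(479+545) = 722/1024 = 0.70508.
SE = √(0.207943 × 0.00392255) = 0.02856.
z = (0.69311 − 0.71560)/0.02856 = -0.02249/0.02856 = -0.787.
p-value = P(Z < -0.787) ≈ 0.2155.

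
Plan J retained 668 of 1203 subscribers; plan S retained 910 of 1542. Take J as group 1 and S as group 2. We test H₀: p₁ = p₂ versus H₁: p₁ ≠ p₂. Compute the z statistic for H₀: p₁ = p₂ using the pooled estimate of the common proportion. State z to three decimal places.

z = -1.833

p̂₁ = 668/1203 ≈ 0.55528, p̂₂ = 910/1542 ≈ 0.59014.
Pooled p̂ = (668+910)/(1203+1542) = 1578/2745 = 0.57486.
SE = √(0.244395 × 0.00147976) = 0.01902.
z = (0.55528 − 0.59014)/0.01902 = -0.03486/0.01902 = -1.833.
Two-sided p-value ≈ 2·Φ(−1.833) = 0.0668.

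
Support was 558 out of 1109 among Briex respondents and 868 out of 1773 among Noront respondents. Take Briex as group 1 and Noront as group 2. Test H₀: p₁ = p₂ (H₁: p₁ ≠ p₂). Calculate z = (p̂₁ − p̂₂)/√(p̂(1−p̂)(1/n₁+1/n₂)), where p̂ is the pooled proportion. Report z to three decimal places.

z = 0.710

p̂₁ = 558/1109 = 0.50316, p̂₂ = 868/1773 = 0.48957.
Pooled p̂ = (558+868)/(1109+1773) = 1426/2882 = 0.49480.
SE = √(p̂(1−p̂)(1/n₁+1/n₂)) = √(0.49480·0.50520·0.00146573) = √(0.000366393) = 0.01914.
z = (0.50316 − 0.48957)/0.01914 = 0.01359/0.01914 = 0.710.
Two-sided p-value ≈ 2·Φ(−0.710) = 0.4777.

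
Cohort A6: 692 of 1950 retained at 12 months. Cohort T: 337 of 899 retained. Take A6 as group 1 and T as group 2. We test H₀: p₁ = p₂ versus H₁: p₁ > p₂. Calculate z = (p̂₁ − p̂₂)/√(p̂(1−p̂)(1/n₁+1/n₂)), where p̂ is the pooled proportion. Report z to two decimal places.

p̂₁ = 692/1950 = 0.3549, p̂₂ = 337/899 = 0.3749.
Pooled p̂ = (692+337)/(1950+899) = 1029/2849 = 0.3612.
SE = √(0.230729 × 0.00162517) = 0.0194.
z = (0.3549 − 0.3749)/0.0194 = -0.0200/0.0194 = -1.03.

z = -1.03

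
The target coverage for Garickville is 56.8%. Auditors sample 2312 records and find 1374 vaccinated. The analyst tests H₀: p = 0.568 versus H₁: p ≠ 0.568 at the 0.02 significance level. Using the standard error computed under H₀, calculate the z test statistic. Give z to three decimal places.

p̂ = 1374/2312 = 0.59429.
Under H₀, SE = √(0.568·0.432/2312) = √(0.000106131) = 0.01030.
z = (0.59429 − 0.568)/0.01030 = 0.02629/0.01030 = 2.552.
p-value = 2·P(Z > 2.552) ≈ 0.0107. With α = 0.02, reject H₀.

z = 2.552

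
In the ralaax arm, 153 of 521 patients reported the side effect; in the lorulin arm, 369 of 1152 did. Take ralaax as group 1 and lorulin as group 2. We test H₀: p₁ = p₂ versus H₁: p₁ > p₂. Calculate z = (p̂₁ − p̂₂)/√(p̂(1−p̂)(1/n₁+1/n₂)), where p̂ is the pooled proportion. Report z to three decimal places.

z = -1.089

p̂₁ = 153/521 ≈ 0.29367, p̂₂ = 369/1152 ≈ 0.32031.
Pooled p̂ = (153+369)/(521+1152) = 522/1673 = 0.31201.
SE = √(p̂(1−p̂)(1/n₁+1/n₂)) = √(0.31201·0.68799·0.00278744) = √(0.000598356) = 0.02446.
z = (0.29367 − 0.32031)/0.02446 = -0.02664/0.02446 = -1.089.
p-value = P(Z > -1.089) ≈ 0.8620.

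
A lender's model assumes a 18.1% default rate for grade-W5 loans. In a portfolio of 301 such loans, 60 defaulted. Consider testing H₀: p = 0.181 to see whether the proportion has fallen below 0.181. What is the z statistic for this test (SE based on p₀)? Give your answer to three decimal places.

z = 0.826

p̂ = 60/301 ≈ 0.19934.
Under H₀, SE = √(0.181·0.819/301) = √(0.000492488) = 0.02219.
z = (0.19934 − 0.181)/0.02219 = 0.01834/0.02219 = 0.826.
p-value = P(Z < 0.826) ≈ 0.7957.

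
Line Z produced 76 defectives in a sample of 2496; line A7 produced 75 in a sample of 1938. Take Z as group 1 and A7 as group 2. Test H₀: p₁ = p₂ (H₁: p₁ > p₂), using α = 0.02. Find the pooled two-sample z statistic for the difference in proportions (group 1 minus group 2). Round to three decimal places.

z = -1.503

p̂₁ = 76/2496 ≈ 0.03045, p̂₂ = 75/1938 ≈ 0.03870.
Pooled p̂ = (76+75)/(2496+1938) = 151/4434 = 0.03406.
SE = √(0.0328953 × 0.000916637) = 0.00549.
z = (0.03045 − 0.03870)/0.00549 = -0.00825/0.00549 = -1.503.
p-value = P(Z > -1.503) ≈ 0.9335; since p > α = 0.02, fail to reject H₀.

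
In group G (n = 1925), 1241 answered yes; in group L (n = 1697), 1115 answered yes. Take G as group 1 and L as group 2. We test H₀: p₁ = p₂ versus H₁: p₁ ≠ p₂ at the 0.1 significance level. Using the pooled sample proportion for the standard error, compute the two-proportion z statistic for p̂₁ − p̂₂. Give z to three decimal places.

z = -0.779

p̂₁ = 1241/1925 = 0.644675, p̂₂ = 1115/1697 = 0.657042.
Pooled p̂ = (1241+1115)/(1925+1697) = 2356/3622 = 0.650469.
SE = √(0.227359 × 0.00110876) = 0.015877.
z = (0.644675 − 0.657042)/0.015877 = -0.012367/0.015877 = -0.779.
p-value = 2·P(Z > 0.779) ≈ 0.4360. With α = 0.1, fail to reject H₀.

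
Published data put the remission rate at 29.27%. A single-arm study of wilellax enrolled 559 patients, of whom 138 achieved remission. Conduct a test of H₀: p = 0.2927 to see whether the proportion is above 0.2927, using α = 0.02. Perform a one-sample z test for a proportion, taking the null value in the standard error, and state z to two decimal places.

p̂ = 138/559 = 0.24687.
Under H₀, SE = √(0.2927·0.7073/559) = √(0.000370352) = 0.01924.
z = (0.24687 − 0.2927)/0.01924 = -0.04583/0.01924 = -2.38.
p-value = P(Z > -2.381) ≈ 0.9914; since p > α = 0.02, fail to reject H₀.

z = -2.38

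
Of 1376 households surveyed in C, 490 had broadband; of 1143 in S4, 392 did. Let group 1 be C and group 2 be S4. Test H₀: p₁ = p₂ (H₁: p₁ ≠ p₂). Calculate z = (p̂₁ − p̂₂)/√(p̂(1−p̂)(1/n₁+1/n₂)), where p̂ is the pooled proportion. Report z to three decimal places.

z = 0.689

p̂₁ = 490/1376 = 0.356105, p̂₂ = 392/1143 = 0.342957.
Pooled p̂ = (490+392)/(1376+1143) = 882/2519 = 0.350139.
SE = √(p̂(1−p̂)(1/n₁+1/n₂)) = √(0.350139·0.649861·0.00160163) = √(0.000364439) = 0.019090.
z = (0.356105 − 0.342957)/0.019090 = 0.013148/0.019090 = 0.689.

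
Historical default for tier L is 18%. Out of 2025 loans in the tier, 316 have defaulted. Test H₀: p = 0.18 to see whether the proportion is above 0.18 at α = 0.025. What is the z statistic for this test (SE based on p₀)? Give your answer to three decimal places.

p̂ = 316/2025 = 0.1560494.
Under H₀, SE = √(0.18·0.82/2025) = √(7.28889e-05) = 0.0085375.
z = (0.1560494 − 0.18)/0.0085375 = -0.0239506/0.0085375 = -2.805.
p-value = P(Z > -2.805) ≈ 0.9975, so at α = 0.025 we fail to reject H₀.

z = -2.805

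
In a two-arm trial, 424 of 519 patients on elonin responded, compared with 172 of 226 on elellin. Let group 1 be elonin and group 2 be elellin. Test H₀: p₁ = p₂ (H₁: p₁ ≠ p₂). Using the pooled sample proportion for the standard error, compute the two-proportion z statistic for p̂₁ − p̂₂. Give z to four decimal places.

z = 1.7533

p̂₁ = 424/519 = 0.816956, p̂₂ = 172/226 = 0.761062.
Pooled p̂ = (424+172)/(519+226) = 596/745 = 0.800000.
SE = √(p̂(1−p̂)(1/n₁+1/n₂)) = √(0.800000·0.200000·0.00635156) = √(0.00101625) = 0.031879.
z = (0.816956 − 0.761062)/0.031879 = 0.055894/0.031879 = 1.7533.
Two-sided p-value ≈ 2·Φ(−1.753) = 0.0795.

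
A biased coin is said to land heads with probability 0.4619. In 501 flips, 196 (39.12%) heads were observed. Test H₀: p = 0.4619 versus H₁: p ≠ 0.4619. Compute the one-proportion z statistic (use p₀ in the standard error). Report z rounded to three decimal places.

z = -3.173

p̂ = 196/501 = 0.391218.
SE = √(p₀(1−p₀)/n) = √(0.24855/501) = 0.022273.
z = (0.391218 − 0.4619)/0.022273 = -0.070682/0.022273 = -3.173.
p-value = 2·P(Z > 3.173) ≈ 0.0015.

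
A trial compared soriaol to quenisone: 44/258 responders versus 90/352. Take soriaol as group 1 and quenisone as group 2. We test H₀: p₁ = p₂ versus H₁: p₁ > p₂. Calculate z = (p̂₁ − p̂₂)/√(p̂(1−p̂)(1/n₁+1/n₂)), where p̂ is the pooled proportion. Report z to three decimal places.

p̂₁ = 44/258 = 0.17054, p̂₂ = 90/352 = 0.25568.
Pooled p̂ = (44+90)/(258+352) = 134/610 = 0.21967.
SE = √(p̂(1−p̂)(1/n₁+1/n₂)) = √(0.21967·0.78033·0.00671688) = √(0.00115138) = 0.03393.
z = (0.17054 − 0.25568)/0.03393 = -0.08514/0.03393 = -2.509.

z = -2.509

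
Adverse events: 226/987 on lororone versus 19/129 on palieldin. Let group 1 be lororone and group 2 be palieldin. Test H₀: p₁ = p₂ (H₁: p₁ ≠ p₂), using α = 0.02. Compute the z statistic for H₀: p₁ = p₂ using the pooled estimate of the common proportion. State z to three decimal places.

z = 2.108

p̂₁ = 226/987 = 0.22898, p̂₂ = 19/129 = 0.14729.
Pooled p̂ = (226+19)/(987+129) = 245/1116 = 0.21953.
SE = √(0.171339 × 0.00876511) = 0.03875.
z = (0.22898 − 0.14729)/0.03875 = 0.08169/0.03875 = 2.108.
Two-sided p-value ≈ 2·Φ(−2.108) = 0.0350; since p > α = 0.02, fail to reject H₀.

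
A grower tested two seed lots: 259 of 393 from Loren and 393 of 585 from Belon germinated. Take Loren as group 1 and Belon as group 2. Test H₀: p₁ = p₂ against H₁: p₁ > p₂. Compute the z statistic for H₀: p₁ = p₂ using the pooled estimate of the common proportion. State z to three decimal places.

p̂₁ = 259/393 = 0.65903, p̂₂ = 393/585 = 0.67179.
Pooled p̂ = (259+393)/(393+585) = 652/978 = 0.66667.
SE = √(0.222222 × 0.00425393) = 0.03075.
z = (0.65903 − 0.67179)/0.03075 = -0.01276/0.03075 = -0.415.
p-value = P(Z > -0.415) ≈ 0.6610.

z = -0.415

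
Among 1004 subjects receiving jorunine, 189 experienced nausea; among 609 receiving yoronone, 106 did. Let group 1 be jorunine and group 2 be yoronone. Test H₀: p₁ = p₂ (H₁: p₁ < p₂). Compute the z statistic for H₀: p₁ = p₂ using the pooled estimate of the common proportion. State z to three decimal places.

p̂₁ = 189/1004 ≈ 0.18825, p̂₂ = 106/609 ≈ 0.17406.
Pooled p̂ = (189+106)/(1004+609) = 295/1613 = 0.18289.
SE = √(0.149441 × 0.00263805) = 0.01986.
z = (0.18825 − 0.17406)/0.01986 = 0.01419/0.01986 = 0.715.

z = 0.715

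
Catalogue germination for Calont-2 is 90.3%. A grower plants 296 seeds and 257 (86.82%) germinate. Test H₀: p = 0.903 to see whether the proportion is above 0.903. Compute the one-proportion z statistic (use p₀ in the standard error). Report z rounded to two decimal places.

z = -2.02

p̂ = 257/296 ≈ 0.8682.
SE = √(p₀(1−p₀)/n) = √(0.087591/296) = 0.0172.
z = (0.8682 − 0.903)/0.0172 = -0.0348/0.0172 = -2.02.
p-value = P(Z > -2.020) ≈ 0.9783.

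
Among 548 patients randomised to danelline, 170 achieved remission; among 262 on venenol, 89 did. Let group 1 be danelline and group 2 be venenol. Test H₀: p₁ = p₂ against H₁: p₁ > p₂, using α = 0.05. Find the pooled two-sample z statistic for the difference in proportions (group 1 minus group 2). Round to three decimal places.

z = -0.841

p̂₁ = 170/548 ≈ 0.31022, p̂₂ = 89/262 ≈ 0.33969.
Pooled p̂ = (170+89)/(548+262) = 259/810 = 0.31975.
SE = √(p̂(1−p̂)(1/n₁+1/n₂)) = √(0.31975·0.68025·0.00564161) = √(0.00122711) = 0.03503.
z = (0.31022 − 0.33969)/0.03503 = -0.02947/0.03503 = -0.841.
p-value = P(Z > -0.841) ≈ 0.7999. With α = 0.05, fail to reject H₀.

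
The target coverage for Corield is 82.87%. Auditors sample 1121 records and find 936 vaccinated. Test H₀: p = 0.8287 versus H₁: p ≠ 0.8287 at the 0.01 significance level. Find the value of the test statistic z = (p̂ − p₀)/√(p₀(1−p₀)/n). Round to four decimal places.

p̂ = 936/1121 ≈ 0.834969.
Standard error under H₀: √(0.8287×0.1713/1121) = 0.011253.
z = (0.834969 − 0.8287)/0.011253 = 0.006269/0.011253 = 0.5571.
Two-sided p-value ≈ 2·Φ(−0.557) = 0.5775; since p > α = 0.01, fail to reject H₀.

z = 0.5571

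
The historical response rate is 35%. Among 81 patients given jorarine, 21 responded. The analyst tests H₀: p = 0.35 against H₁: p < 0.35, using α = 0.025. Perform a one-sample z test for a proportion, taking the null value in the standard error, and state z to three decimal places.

z = -1.712

p̂ = 21/81 ≈ 0.25926.
SE = √(p₀(1−p₀)/n) = √(0.2275/81) = 0.05300.
z = (0.25926 − 0.35)/0.05300 = -0.09074/0.05300 = -1.712.
p-value = P(Z < -1.712) ≈ 0.0434. With α = 0.025, fail to reject H₀.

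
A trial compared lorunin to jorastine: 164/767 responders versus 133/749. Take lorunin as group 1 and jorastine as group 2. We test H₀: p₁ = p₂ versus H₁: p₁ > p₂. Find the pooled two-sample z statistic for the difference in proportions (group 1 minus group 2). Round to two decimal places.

p̂₁ = 164/767 = 0.21382, p̂₂ = 133/749 = 0.17757.
Pooled p̂ = (164+133)/(767+749) = 297/1516 = 0.19591.
SE = √(p̂(1−p̂)(1/n₁+1/n₂)) = √(0.19591·0.80409·0.00263889) = √(0.000415704) = 0.02039.
z = (0.21382 − 0.17757)/0.02039 = 0.03625/0.02039 = 1.78.
p-value = P(Z > 1.778) ≈ 0.0377.

z = 1.78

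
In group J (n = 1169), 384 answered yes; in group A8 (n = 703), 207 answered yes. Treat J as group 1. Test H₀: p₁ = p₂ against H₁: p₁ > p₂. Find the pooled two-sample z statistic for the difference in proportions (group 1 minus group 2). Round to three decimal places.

z = 1.534

p̂₁ = 384/1169 = 0.328486, p̂₂ = 207/703 = 0.294452.
Pooled p̂ = (384+207)/(1169+703) = 591/1872 = 0.315705.
SE = √(p̂(1−p̂)(1/n₁+1/n₂)) = √(0.315705·0.684295·0.00227791) = √(0.000492109) = 0.022184.
z = (0.328486 − 0.294452)/0.022184 = 0.034034/0.022184 = 1.534.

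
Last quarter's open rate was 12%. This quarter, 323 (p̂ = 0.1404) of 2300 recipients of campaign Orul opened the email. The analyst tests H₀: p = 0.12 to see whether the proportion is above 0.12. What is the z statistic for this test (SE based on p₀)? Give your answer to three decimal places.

z = 3.016

p̂ = 323/2300 = 0.140435.
Standard error under H₀: √(0.12×0.88/2300) = 0.006776.
z = (0.140435 − 0.12)/0.006776 = 0.020435/0.006776 = 3.016.
p-value = P(Z > 3.016) ≈ 0.0013.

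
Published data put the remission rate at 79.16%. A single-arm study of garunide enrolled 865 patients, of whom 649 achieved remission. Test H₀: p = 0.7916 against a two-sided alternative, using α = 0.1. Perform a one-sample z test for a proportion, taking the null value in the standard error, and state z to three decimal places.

p̂ = 649/865 ≈ 0.75029.
Standard error under H₀: √(0.7916×0.2084/865) = 0.01381.
z = (0.75029 − 0.7916)/0.01381 = -0.04131/0.01381 = -2.991.
Two-sided p-value ≈ 2·Φ(−2.991) = 0.0028. With α = 0.1, reject H₀.

z = -2.991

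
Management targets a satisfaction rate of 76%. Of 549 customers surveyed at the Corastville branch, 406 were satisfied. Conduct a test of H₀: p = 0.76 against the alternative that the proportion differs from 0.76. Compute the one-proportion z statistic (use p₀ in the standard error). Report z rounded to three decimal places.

p̂ = 406/549 = 0.73953.
Under H₀, SE = √(0.76·0.24/549) = √(0.00033224) = 0.01823.
z = (0.73953 − 0.76)/0.01823 = -0.02047/0.01823 = -1.123.

z = -1.123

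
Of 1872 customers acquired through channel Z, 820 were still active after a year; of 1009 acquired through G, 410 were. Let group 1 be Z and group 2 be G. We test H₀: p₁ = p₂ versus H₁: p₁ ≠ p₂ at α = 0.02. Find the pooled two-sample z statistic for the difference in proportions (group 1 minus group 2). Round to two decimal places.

z = 1.64

p̂₁ = 820/1872 ≈ 0.4380, p̂₂ = 410/1009 ≈ 0.4063.
Pooled p̂ = (820+410)/(1872+1009) = 1230/2881 = 0.4269.
SE = √(p̂(1−p̂)(1/n₁+1/n₂)) = √(0.4269·0.5731·0.00152527) = √(0.000373174) = 0.0193.
z = (0.4380 − 0.4063)/0.0193 = 0.0317/0.0193 = 1.64.
p-value = 2·P(Z > 1.641) ≈ 0.1009. With α = 0.02, fail to reject H₀.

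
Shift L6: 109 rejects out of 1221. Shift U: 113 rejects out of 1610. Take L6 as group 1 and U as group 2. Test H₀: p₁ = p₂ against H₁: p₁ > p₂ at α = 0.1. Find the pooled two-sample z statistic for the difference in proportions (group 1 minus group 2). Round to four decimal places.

z = 1.8707

p̂₁ = 109/1221 ≈ 0.089271, p̂₂ = 113/1610 ≈ 0.070186.
Pooled p̂ = (109+113)/(1221+1610) = 222/2831 = 0.078418.
SE = √(p̂(1−p̂)(1/n₁+1/n₂)) = √(0.078418·0.921582·0.00144012) = √(0.000104075) = 0.010202.
z = (0.089271 − 0.070186)/0.010202 = 0.019085/0.010202 = 1.8707.
p-value = P(Z > 1.871) ≈ 0.0307; since p < α = 0.1, reject H₀.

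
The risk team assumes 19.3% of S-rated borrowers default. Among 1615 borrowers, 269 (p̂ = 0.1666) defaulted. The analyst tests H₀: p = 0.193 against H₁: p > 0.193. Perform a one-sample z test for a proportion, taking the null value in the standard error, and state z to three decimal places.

z = -2.692

p̂ = 269/1615 ≈ 0.16656.
SE = √(p₀(1−p₀)/n) = √(0.15575/1615) = 0.00982.
z = (0.16656 − 0.193)/0.00982 = -0.02644/0.00982 = -2.692.
p-value = P(Z > -2.692) ≈ 0.9964.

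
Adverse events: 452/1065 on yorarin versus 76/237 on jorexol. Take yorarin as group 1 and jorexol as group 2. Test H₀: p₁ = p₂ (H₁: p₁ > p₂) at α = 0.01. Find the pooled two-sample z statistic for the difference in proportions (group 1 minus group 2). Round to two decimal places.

z = 2.94

p̂₁ = 452/1065 = 0.4244, p̂₂ = 76/237 = 0.3207.
Pooled p̂ = (452+76)/(1065+237) = 528/1302 = 0.4055.
SE = √(0.241075 × 0.00515838) = 0.0353.
z = (0.4244 − 0.3207)/0.0353 = 0.1037/0.0353 = 2.94.
p-value = P(Z > 2.942) ≈ 0.0016; since p < α = 0.01, reject H₀.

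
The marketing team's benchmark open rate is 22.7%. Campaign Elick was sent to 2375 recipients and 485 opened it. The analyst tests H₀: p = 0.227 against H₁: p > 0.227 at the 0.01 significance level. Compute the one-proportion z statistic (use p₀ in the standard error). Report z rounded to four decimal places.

z = -2.6513

p̂ = 485/2375 ≈ 0.2042105.
SE = √(p₀(1−p₀)/n) = √(0.17547/2375) = 0.0085955.
z = (0.2042105 − 0.227)/0.0085955 = -0.0227895/0.0085955 = -2.6513.
p-value = P(Z > -2.651) ≈ 0.9960. With α = 0.01, fail to reject H₀.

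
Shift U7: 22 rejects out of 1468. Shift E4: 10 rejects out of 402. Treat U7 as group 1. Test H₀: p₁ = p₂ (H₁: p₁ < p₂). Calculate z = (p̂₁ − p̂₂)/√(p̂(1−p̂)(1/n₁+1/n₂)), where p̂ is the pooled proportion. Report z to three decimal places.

z = -1.355

p̂₁ = 22/1468 ≈ 0.01499, p̂₂ = 10/402 ≈ 0.02488.
Pooled p̂ = (22+10)/(1468+402) = 32/1870 = 0.01711.
SE = √(0.0168195 × 0.00316876) = 0.00730.
z = (0.01499 − 0.02488)/0.00730 = -0.00989/0.00730 = -1.355.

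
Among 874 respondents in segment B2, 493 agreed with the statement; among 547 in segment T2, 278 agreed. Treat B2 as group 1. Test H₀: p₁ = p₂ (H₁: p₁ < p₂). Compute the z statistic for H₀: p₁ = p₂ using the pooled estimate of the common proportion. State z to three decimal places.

z = 2.056

p̂₁ = 493/874 = 0.56407, p̂₂ = 278/547 = 0.50823.
Pooled p̂ = (493+278)/(874+547) = 771/1421 = 0.54258.
SE = √(p̂(1−p̂)(1/n₁+1/n₂)) = √(0.54258·0.45742·0.00297232) = √(0.000737692) = 0.02716.
z = (0.56407 − 0.50823)/0.02716 = 0.05584/0.02716 = 2.056.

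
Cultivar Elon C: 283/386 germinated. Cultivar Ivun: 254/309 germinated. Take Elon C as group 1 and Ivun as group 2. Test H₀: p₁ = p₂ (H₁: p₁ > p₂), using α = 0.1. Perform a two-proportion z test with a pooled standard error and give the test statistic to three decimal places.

p̂₁ = 283/386 ≈ 0.73316, p̂₂ = 254/309 ≈ 0.82201.
Pooled p̂ = (283+254)/(386+309) = 537/695 = 0.77266.
SE = √(p̂(1−p̂)(1/n₁+1/n₂)) = √(0.77266·0.22734·0.00582692) = √(0.00102353) = 0.03199.
z = (0.73316 − 0.82201)/0.03199 = -0.08885/0.03199 = -2.777.
p-value = P(Z > -2.777) ≈ 0.9973, so at α = 0.1 we fail to reject H₀.

z = -2.777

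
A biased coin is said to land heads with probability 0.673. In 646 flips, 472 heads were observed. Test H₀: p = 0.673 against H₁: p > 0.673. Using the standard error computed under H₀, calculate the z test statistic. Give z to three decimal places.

z = 3.123

p̂ = 472/646 ≈ 0.73065.
Standard error under H₀: √(0.673×0.327/646) = 0.01846.
z = (0.73065 − 0.673)/0.01846 = 0.05765/0.01846 = 3.123.
p-value = P(Z > 3.123) ≈ 0.0009.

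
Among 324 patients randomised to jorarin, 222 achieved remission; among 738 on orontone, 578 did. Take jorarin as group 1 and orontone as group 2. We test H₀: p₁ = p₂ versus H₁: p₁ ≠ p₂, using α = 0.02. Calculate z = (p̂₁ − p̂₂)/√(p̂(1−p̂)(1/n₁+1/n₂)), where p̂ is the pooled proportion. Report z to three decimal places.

z = -3.412

p̂₁ = 222/324 = 0.685185, p̂₂ = 578/738 = 0.783198.
Pooled p̂ = (222+578)/(324+738) = 800/1062 = 0.753296.
SE = √(0.185841 × 0.00444143) = 0.028730.
z = (0.685185 − 0.783198)/0.028730 = -0.098013/0.028730 = -3.412.
p-value = 2·P(Z > 3.412) ≈ 0.0006; since p < α = 0.02, reject H₀.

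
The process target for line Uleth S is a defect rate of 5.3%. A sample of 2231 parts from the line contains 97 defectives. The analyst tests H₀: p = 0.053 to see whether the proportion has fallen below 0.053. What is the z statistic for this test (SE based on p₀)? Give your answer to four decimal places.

p̂ = 97/2231 ≈ 0.0434783.
Under H₀, SE = √(0.053·0.947/2231) = √(2.24971e-05) = 0.0047431.
z = (0.0434783 − 0.053)/0.0047431 = -0.0095217/0.0047431 = -2.0075.
p-value = P(Z < -2.007) ≈ 0.0223.

z = -2.0075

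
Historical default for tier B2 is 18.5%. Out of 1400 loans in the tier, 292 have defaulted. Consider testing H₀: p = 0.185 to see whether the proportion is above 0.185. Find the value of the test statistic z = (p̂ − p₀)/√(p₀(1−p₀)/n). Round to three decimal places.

z = 2.271

p̂ = 292/1400 = 0.20857.
Under H₀, SE = √(0.185·0.815/1400) = √(0.000107696) = 0.01038.
z = (0.20857 − 0.185)/0.01038 = 0.02357/0.01038 = 2.271.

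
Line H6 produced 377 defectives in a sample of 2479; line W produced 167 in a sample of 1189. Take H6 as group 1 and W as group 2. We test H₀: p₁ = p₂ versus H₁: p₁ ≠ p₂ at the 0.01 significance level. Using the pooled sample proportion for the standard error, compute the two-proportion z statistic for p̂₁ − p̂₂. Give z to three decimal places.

z = 0.927

p̂₁ = 377/2479 = 0.15208, p̂₂ = 167/1189 = 0.14045.
Pooled p̂ = (377+167)/(2479+1189) = 544/3668 = 0.14831.
SE = √(0.126314 × 0.00124443) = 0.01254.
z = (0.15208 − 0.14045)/0.01254 = 0.01163/0.01254 = 0.927.
Two-sided p-value ≈ 2·Φ(−0.927) = 0.3539, so at α = 0.01 we fail to reject H₀.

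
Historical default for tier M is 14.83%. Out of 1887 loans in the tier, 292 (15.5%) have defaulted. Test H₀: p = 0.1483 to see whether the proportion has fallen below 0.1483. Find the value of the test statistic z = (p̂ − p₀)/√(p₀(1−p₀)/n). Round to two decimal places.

p̂ = 292/1887 = 0.15474.
SE = √(p₀(1−p₀)/n) = √(0.12631/1887) = 0.00818.
z = (0.15474 − 0.1483)/0.00818 = 0.00644/0.00818 = 0.79.
p-value = P(Z < 0.788) ≈ 0.7845.

z = 0.79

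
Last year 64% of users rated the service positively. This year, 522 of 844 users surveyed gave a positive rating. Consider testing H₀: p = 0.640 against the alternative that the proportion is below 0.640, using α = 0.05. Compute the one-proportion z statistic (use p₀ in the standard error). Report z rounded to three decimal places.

z = -1.302

p̂ = 522/844 ≈ 0.618483.
Standard error under H₀: √(0.64×0.36/844) = 0.016522.
z = (0.618483 − 0.64)/0.016522 = -0.021517/0.016522 = -1.302.
p-value = P(Z < -1.302) ≈ 0.0964, so at α = 0.05 we fail to reject H₀.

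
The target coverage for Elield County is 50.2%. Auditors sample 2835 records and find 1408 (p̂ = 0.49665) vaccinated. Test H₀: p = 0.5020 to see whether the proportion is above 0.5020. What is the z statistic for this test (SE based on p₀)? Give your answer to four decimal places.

z = -0.5698

p̂ = 1408/2835 ≈ 0.496649.
SE = √(p₀(1−p₀)/n) = √(0.25/2835) = 0.009391.
z = (0.496649 − 0.502)/0.009391 = -0.005351/0.009391 = -0.5698.
p-value = P(Z > -0.570) ≈ 0.7156.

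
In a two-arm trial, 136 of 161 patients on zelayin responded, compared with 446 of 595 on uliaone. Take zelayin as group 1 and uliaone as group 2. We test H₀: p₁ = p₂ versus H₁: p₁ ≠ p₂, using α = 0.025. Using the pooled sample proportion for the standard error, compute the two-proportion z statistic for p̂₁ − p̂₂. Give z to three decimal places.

z = 2.544

p̂₁ = 136/161 ≈ 0.844720, p̂₂ = 446/595 ≈ 0.749580.
Pooled p̂ = (136+446)/(161+595) = 582/756 = 0.769841.
SE = √(p̂(1−p̂)(1/n₁+1/n₂)) = √(0.769841·0.230159·0.00789185) = √(0.00139832) = 0.037394.
z = (0.844720 − 0.749580)/0.037394 = 0.095140/0.037394 = 2.544.
p-value = 2·P(Z > 2.544) ≈ 0.0110. With α = 0.025, reject H₀.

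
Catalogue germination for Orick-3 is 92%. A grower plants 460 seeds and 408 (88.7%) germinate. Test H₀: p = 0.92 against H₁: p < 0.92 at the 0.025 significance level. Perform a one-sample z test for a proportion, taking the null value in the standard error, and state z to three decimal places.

p̂ = 408/460 = 0.88696.
Standard error under H₀: √(0.92×0.08/460) = 0.01265.
z = (0.88696 − 0.92)/0.01265 = -0.03304/0.01265 = -2.612.
p-value = P(Z < -2.612) ≈ 0.0045, so at α = 0.025 we reject H₀.

z = -2.612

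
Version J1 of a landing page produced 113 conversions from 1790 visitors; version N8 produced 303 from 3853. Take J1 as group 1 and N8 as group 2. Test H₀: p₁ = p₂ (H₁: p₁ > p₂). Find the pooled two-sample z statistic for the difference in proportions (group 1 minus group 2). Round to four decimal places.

z = -2.0752

p̂₁ = 113/1790 ≈ 0.063128, p̂₂ = 303/3853 ≈ 0.078640.
Pooled p̂ = (113+303)/(1790+3853) = 416/5643 = 0.073720.
SE = √(p̂(1−p̂)(1/n₁+1/n₂)) = √(0.073720·0.926280·0.000818197) = √(5.58707e-05) = 0.007475.
z = (0.063128 − 0.078640)/0.007475 = -0.015512/0.007475 = -2.0752.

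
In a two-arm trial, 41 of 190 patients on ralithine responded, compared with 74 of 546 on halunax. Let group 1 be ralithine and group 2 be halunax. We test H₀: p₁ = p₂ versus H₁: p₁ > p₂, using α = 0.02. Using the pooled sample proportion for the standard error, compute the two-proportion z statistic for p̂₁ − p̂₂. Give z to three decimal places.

p̂₁ = 41/190 ≈ 0.215789, p̂₂ = 74/546 ≈ 0.135531.
Pooled p̂ = (41+74)/(190+546) = 115/736 = 0.156250.
SE = √(0.131836 × 0.00709466) = 0.030583.
z = (0.215789 − 0.135531)/0.030583 = 0.080258/0.030583 = 2.624.
p-value = P(Z > 2.624) ≈ 0.0043, so at α = 0.02 we reject H₀.

z = 2.624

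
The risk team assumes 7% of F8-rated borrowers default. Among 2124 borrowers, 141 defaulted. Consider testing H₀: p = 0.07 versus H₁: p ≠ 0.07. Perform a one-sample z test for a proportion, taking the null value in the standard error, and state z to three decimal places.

z = -0.653

p̂ = 141/2124 = 0.06638.
Standard error under H₀: √(0.07×0.93/2124) = 0.00554.
z = (0.06638 − 0.07)/0.00554 = -0.00362/0.00554 = -0.653.
Two-sided p-value ≈ 2·Φ(−0.653) = 0.5137.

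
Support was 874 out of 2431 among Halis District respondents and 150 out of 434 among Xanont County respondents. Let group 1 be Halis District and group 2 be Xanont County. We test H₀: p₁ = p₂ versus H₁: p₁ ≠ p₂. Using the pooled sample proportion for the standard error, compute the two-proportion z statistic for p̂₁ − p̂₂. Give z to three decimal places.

p̂₁ = 874/2431 = 0.35952, p̂₂ = 150/434 = 0.34562.
Pooled p̂ = (874+150)/(2431+434) = 1024/2865 = 0.35742.
SE = √(0.22967 × 0.0027155) = 0.02497.
z = (0.35952 − 0.34562)/0.02497 = 0.01390/0.02497 = 0.557.
Two-sided p-value ≈ 2·Φ(−0.557) = 0.5778.

z = 0.557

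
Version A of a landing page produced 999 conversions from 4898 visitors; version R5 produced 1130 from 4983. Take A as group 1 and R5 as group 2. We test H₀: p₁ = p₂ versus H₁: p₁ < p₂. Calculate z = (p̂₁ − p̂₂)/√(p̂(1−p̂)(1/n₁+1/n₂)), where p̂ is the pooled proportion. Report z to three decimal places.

z = -2.757

p̂₁ = 999/4898 = 0.203961, p̂₂ = 1130/4983 = 0.226771.
Pooled p̂ = (999+1130)/(4898+4983) = 2129/9881 = 0.215464.
SE = √(0.169039 × 0.000404847) = 0.008273.
z = (0.203961 − 0.226771)/0.008273 = -0.022810/0.008273 = -2.757.
p-value = P(Z < -2.757) ≈ 0.0029.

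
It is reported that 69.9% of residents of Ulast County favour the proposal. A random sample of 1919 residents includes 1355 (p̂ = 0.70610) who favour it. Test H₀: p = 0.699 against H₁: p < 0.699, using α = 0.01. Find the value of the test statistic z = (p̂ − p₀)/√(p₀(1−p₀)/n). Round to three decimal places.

p̂ = 1355/1919 = 0.70610.
Standard error under H₀: √(0.699×0.301/1919) = 0.01047.
z = (0.70610 − 0.699)/0.01047 = 0.00710/0.01047 = 0.678.
p-value = P(Z < 0.678) ≈ 0.7510. With α = 0.01, fail to reject H₀.

z = 0.678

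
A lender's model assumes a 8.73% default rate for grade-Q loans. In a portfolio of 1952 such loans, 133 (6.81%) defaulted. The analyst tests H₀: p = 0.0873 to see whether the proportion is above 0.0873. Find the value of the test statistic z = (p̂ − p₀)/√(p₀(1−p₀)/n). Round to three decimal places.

p̂ = 133/1952 = 0.068135.
Standard error under H₀: √(0.0873×0.9127/1952) = 0.006389.
z = (0.068135 − 0.0873)/0.006389 = -0.019165/0.006389 = -3.000.

z = -3.000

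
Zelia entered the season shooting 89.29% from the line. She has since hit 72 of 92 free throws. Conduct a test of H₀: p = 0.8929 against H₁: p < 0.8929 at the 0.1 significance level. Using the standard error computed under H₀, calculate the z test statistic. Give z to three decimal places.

z = -3.421

p̂ = 72/92 ≈ 0.78261.
SE = √(p₀(1−p₀)/n) = √(0.09563/92) = 0.03224.
z = (0.78261 − 0.8929)/0.03224 = -0.11029/0.03224 = -3.421.
p-value = P(Z < -3.421) ≈ 0.0003; since p < α = 0.1, reject H₀.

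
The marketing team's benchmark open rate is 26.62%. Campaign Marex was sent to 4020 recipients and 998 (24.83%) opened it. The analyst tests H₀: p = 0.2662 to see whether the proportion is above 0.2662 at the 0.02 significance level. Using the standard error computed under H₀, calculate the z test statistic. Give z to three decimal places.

z = -2.574

p̂ = 998/4020 ≈ 0.24826.
Standard error under H₀: √(0.2662×0.7338/4020) = 0.00697.
z = (0.24826 − 0.2662)/0.00697 = -0.01794/0.00697 = -2.574.
p-value = P(Z > -2.574) ≈ 0.9950, so at α = 0.02 we fail to reject H₀.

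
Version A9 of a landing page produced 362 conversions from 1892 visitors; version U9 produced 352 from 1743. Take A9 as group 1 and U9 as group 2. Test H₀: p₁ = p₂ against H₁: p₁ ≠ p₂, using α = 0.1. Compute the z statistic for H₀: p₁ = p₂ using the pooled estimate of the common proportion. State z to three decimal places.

z = -0.805

p̂₁ = 362/1892 ≈ 0.19133, p̂₂ = 352/1743 ≈ 0.20195.
Pooled p̂ = (362+352)/(1892+1743) = 714/3635 = 0.19642.
SE = √(p̂(1−p̂)(1/n₁+1/n₂)) = √(0.19642·0.80358·0.00110226) = √(0.000173983) = 0.01319.
z = (0.19133 − 0.20195)/0.01319 = -0.01062/0.01319 = -0.805.
p-value = 2·P(Z > 0.805) ≈ 0.4208, so at α = 0.1 we fail to reject H₀.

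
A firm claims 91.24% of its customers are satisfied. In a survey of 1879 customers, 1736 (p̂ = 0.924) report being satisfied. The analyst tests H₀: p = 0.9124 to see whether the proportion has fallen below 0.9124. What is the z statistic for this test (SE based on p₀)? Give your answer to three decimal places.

p̂ = 1736/1879 = 0.923896.
Under H₀, SE = √(0.9124·0.0876/1879) = √(4.25366e-05) = 0.006522.
z = (0.923896 − 0.9124)/0.006522 = 0.011496/0.006522 = 1.763.

z = 1.763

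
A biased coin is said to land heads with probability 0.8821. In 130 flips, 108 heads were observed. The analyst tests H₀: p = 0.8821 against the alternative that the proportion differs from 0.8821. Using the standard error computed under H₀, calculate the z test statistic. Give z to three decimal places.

z = -1.815

p̂ = 108/130 = 0.83077.
Standard error under H₀: √(0.8821×0.1179/130) = 0.02828.
z = (0.83077 − 0.8821)/0.02828 = -0.05133/0.02828 = -1.815.
p-value = 2·P(Z > 1.815) ≈ 0.0696.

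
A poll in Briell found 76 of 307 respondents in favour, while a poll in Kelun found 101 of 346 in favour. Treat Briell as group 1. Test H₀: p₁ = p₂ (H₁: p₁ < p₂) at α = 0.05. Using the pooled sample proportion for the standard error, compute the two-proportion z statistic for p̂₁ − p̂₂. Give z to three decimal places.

z = -1.273

p̂₁ = 76/307 ≈ 0.24756, p̂₂ = 101/346 ≈ 0.29191.
Pooled p̂ = (76+101)/(307+346) = 177/653 = 0.27106.
SE = √(0.197585 × 0.0061475) = 0.03485.
z = (0.24756 − 0.29191)/0.03485 = -0.04435/0.03485 = -1.273.
p-value = P(Z < -1.273) ≈ 0.1016; since p > α = 0.05, fail to reject H₀.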